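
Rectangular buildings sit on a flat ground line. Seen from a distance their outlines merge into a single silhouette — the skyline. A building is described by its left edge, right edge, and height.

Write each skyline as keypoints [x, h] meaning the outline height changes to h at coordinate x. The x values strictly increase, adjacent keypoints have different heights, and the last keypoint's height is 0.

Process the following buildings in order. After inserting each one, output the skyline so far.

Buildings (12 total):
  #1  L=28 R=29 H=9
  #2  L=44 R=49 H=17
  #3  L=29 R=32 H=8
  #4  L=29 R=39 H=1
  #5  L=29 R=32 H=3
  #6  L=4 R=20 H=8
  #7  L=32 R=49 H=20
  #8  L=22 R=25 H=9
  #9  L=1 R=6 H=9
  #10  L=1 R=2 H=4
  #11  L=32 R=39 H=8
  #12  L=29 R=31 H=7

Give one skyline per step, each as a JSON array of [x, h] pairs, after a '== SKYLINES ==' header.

== SKYLINES ==
[[28,9],[29,0]]
[[28,9],[29,0],[44,17],[49,0]]
[[28,9],[29,8],[32,0],[44,17],[49,0]]
[[28,9],[29,8],[32,1],[39,0],[44,17],[49,0]]
[[28,9],[29,8],[32,1],[39,0],[44,17],[49,0]]
[[4,8],[20,0],[28,9],[29,8],[32,1],[39,0],[44,17],[49,0]]
[[4,8],[20,0],[28,9],[29,8],[32,20],[49,0]]
[[4,8],[20,0],[22,9],[25,0],[28,9],[29,8],[32,20],[49,0]]
[[1,9],[6,8],[20,0],[22,9],[25,0],[28,9],[29,8],[32,20],[49,0]]
[[1,9],[6,8],[20,0],[22,9],[25,0],[28,9],[29,8],[32,20],[49,0]]
[[1,9],[6,8],[20,0],[22,9],[25,0],[28,9],[29,8],[32,20],[49,0]]
[[1,9],[6,8],[20,0],[22,9],[25,0],[28,9],[29,8],[32,20],[49,0]]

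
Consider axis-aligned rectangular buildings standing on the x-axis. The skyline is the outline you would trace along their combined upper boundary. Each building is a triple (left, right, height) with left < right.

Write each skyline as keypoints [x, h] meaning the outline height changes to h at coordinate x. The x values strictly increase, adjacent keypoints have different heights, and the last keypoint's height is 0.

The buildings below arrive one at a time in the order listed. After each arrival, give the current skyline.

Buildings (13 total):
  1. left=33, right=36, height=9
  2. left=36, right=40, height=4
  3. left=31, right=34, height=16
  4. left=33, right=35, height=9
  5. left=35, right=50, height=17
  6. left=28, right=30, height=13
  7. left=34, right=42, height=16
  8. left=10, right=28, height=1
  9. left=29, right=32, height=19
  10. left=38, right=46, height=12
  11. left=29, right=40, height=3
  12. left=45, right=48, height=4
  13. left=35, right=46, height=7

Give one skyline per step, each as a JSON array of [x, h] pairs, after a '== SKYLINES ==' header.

== SKYLINES ==
[[33,9],[36,0]]
[[33,9],[36,4],[40,0]]
[[31,16],[34,9],[36,4],[40,0]]
[[31,16],[34,9],[36,4],[40,0]]
[[31,16],[34,9],[35,17],[50,0]]
[[28,13],[30,0],[31,16],[34,9],[35,17],[50,0]]
[[28,13],[30,0],[31,16],[35,17],[50,0]]
[[10,1],[28,13],[30,0],[31,16],[35,17],[50,0]]
[[10,1],[28,13],[29,19],[32,16],[35,17],[50,0]]
[[10,1],[28,13],[29,19],[32,16],[35,17],[50,0]]
[[10,1],[28,13],[29,19],[32,16],[35,17],[50,0]]
[[10,1],[28,13],[29,19],[32,16],[35,17],[50,0]]
[[10,1],[28,13],[29,19],[32,16],[35,17],[50,0]]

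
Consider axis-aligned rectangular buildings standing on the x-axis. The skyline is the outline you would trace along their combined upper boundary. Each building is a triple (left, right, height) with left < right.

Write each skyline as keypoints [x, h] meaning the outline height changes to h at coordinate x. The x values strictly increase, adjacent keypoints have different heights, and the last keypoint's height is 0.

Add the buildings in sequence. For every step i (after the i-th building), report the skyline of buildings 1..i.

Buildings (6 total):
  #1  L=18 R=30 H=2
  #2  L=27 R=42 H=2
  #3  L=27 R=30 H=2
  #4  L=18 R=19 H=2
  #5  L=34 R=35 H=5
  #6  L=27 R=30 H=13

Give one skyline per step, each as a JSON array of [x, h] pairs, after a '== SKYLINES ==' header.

== SKYLINES ==
[[18,2],[30,0]]
[[18,2],[42,0]]
[[18,2],[42,0]]
[[18,2],[42,0]]
[[18,2],[34,5],[35,2],[42,0]]
[[18,2],[27,13],[30,2],[34,5],[35,2],[42,0]]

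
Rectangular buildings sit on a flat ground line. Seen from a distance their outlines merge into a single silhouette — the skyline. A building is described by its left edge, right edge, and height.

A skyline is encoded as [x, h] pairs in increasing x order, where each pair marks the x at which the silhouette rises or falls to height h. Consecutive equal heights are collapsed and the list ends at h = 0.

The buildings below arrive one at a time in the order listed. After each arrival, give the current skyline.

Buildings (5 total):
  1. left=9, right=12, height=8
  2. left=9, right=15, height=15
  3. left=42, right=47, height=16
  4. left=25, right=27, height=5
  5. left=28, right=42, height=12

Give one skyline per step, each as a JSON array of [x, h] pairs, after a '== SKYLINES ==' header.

== SKYLINES ==
[[9,8],[12,0]]
[[9,15],[15,0]]
[[9,15],[15,0],[42,16],[47,0]]
[[9,15],[15,0],[25,5],[27,0],[42,16],[47,0]]
[[9,15],[15,0],[25,5],[27,0],[28,12],[42,16],[47,0]]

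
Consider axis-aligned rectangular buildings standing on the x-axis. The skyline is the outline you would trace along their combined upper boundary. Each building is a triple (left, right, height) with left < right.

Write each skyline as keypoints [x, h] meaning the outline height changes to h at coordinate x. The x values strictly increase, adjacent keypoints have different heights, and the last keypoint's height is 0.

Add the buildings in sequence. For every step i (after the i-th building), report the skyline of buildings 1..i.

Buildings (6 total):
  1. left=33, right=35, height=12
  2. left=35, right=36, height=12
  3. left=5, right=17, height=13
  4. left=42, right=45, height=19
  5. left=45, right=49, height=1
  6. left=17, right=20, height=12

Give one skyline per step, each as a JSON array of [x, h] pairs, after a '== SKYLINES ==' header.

== SKYLINES ==
[[33,12],[35,0]]
[[33,12],[36,0]]
[[5,13],[17,0],[33,12],[36,0]]
[[5,13],[17,0],[33,12],[36,0],[42,19],[45,0]]
[[5,13],[17,0],[33,12],[36,0],[42,19],[45,1],[49,0]]
[[5,13],[17,12],[20,0],[33,12],[36,0],[42,19],[45,1],[49,0]]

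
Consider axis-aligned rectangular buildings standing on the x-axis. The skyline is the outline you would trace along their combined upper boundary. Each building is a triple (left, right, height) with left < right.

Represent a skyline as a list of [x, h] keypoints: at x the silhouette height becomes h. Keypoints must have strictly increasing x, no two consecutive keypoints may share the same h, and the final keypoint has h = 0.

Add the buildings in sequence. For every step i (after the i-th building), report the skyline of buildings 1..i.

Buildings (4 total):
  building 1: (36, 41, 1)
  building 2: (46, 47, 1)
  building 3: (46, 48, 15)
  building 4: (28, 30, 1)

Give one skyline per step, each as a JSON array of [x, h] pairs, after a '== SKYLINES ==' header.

== SKYLINES ==
[[36,1],[41,0]]
[[36,1],[41,0],[46,1],[47,0]]
[[36,1],[41,0],[46,15],[48,0]]
[[28,1],[30,0],[36,1],[41,0],[46,15],[48,0]]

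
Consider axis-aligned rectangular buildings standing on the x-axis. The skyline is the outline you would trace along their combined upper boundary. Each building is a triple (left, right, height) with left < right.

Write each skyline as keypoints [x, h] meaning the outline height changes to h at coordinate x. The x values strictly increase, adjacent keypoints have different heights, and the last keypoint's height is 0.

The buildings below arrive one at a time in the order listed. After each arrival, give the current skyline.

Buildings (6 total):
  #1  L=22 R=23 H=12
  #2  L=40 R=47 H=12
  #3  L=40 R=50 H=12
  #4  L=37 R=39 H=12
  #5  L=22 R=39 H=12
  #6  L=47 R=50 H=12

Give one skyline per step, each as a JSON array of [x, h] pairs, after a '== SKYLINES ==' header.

== SKYLINES ==
[[22,12],[23,0]]
[[22,12],[23,0],[40,12],[47,0]]
[[22,12],[23,0],[40,12],[50,0]]
[[22,12],[23,0],[37,12],[39,0],[40,12],[50,0]]
[[22,12],[39,0],[40,12],[50,0]]
[[22,12],[39,0],[40,12],[50,0]]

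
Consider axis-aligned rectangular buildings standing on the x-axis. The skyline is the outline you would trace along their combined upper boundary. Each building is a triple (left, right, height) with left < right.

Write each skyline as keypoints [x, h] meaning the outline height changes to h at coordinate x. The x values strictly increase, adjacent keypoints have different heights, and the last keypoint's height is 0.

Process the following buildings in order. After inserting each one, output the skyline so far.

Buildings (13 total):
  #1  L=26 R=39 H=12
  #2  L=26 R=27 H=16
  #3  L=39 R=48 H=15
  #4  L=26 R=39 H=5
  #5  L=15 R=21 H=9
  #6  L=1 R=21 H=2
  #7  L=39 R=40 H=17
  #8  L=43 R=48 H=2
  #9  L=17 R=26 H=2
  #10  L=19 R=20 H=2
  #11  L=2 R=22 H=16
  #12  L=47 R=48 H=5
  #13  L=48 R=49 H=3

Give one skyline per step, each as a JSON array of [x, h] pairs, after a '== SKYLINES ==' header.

== SKYLINES ==
[[26,12],[39,0]]
[[26,16],[27,12],[39,0]]
[[26,16],[27,12],[39,15],[48,0]]
[[26,16],[27,12],[39,15],[48,0]]
[[15,9],[21,0],[26,16],[27,12],[39,15],[48,0]]
[[1,2],[15,9],[21,0],[26,16],[27,12],[39,15],[48,0]]
[[1,2],[15,9],[21,0],[26,16],[27,12],[39,17],[40,15],[48,0]]
[[1,2],[15,9],[21,0],[26,16],[27,12],[39,17],[40,15],[48,0]]
[[1,2],[15,9],[21,2],[26,16],[27,12],[39,17],[40,15],[48,0]]
[[1,2],[15,9],[21,2],[26,16],[27,12],[39,17],[40,15],[48,0]]
[[1,2],[2,16],[22,2],[26,16],[27,12],[39,17],[40,15],[48,0]]
[[1,2],[2,16],[22,2],[26,16],[27,12],[39,17],[40,15],[48,0]]
[[1,2],[2,16],[22,2],[26,16],[27,12],[39,17],[40,15],[48,3],[49,0]]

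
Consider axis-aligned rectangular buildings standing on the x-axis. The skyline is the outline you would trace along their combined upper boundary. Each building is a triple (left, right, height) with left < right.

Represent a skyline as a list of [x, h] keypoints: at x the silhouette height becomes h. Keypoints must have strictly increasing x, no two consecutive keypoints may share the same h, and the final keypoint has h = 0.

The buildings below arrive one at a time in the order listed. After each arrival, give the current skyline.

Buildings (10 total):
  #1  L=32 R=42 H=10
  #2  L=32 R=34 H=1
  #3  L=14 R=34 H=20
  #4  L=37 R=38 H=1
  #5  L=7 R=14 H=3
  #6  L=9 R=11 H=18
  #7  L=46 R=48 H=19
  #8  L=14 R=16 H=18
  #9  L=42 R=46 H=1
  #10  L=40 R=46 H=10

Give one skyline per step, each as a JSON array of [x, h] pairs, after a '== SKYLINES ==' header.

== SKYLINES ==
[[32,10],[42,0]]
[[32,10],[42,0]]
[[14,20],[34,10],[42,0]]
[[14,20],[34,10],[42,0]]
[[7,3],[14,20],[34,10],[42,0]]
[[7,3],[9,18],[11,3],[14,20],[34,10],[42,0]]
[[7,3],[9,18],[11,3],[14,20],[34,10],[42,0],[46,19],[48,0]]
[[7,3],[9,18],[11,3],[14,20],[34,10],[42,0],[46,19],[48,0]]
[[7,3],[9,18],[11,3],[14,20],[34,10],[42,1],[46,19],[48,0]]
[[7,3],[9,18],[11,3],[14,20],[34,10],[46,19],[48,0]]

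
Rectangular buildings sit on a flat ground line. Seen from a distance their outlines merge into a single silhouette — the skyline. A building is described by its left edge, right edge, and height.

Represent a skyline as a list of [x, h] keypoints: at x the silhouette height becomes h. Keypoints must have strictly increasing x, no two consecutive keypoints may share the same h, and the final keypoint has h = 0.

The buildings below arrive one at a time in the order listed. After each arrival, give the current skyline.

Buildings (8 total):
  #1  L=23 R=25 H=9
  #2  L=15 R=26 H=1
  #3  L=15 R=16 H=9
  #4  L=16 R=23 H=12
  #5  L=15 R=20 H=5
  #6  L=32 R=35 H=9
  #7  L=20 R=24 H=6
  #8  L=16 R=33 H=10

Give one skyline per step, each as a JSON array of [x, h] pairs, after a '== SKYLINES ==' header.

== SKYLINES ==
[[23,9],[25,0]]
[[15,1],[23,9],[25,1],[26,0]]
[[15,9],[16,1],[23,9],[25,1],[26,0]]
[[15,9],[16,12],[23,9],[25,1],[26,0]]
[[15,9],[16,12],[23,9],[25,1],[26,0]]
[[15,9],[16,12],[23,9],[25,1],[26,0],[32,9],[35,0]]
[[15,9],[16,12],[23,9],[25,1],[26,0],[32,9],[35,0]]
[[15,9],[16,12],[23,10],[33,9],[35,0]]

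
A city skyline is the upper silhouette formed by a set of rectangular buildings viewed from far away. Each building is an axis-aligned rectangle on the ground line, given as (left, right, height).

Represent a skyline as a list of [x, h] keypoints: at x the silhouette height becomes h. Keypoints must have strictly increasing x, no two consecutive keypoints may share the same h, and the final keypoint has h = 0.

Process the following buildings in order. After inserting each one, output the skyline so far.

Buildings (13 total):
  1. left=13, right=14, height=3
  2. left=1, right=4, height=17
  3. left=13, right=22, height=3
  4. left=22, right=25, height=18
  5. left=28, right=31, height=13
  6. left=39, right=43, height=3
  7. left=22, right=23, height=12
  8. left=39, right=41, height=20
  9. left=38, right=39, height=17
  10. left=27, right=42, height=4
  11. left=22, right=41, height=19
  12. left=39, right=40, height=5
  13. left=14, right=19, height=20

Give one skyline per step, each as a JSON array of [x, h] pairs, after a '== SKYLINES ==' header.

== SKYLINES ==
[[13,3],[14,0]]
[[1,17],[4,0],[13,3],[14,0]]
[[1,17],[4,0],[13,3],[22,0]]
[[1,17],[4,0],[13,3],[22,18],[25,0]]
[[1,17],[4,0],[13,3],[22,18],[25,0],[28,13],[31,0]]
[[1,17],[4,0],[13,3],[22,18],[25,0],[28,13],[31,0],[39,3],[43,0]]
[[1,17],[4,0],[13,3],[22,18],[25,0],[28,13],[31,0],[39,3],[43,0]]
[[1,17],[4,0],[13,3],[22,18],[25,0],[28,13],[31,0],[39,20],[41,3],[43,0]]
[[1,17],[4,0],[13,3],[22,18],[25,0],[28,13],[31,0],[38,17],[39,20],[41,3],[43,0]]
[[1,17],[4,0],[13,3],[22,18],[25,0],[27,4],[28,13],[31,4],[38,17],[39,20],[41,4],[42,3],[43,0]]
[[1,17],[4,0],[13,3],[22,19],[39,20],[41,4],[42,3],[43,0]]
[[1,17],[4,0],[13,3],[22,19],[39,20],[41,4],[42,3],[43,0]]
[[1,17],[4,0],[13,3],[14,20],[19,3],[22,19],[39,20],[41,4],[42,3],[43,0]]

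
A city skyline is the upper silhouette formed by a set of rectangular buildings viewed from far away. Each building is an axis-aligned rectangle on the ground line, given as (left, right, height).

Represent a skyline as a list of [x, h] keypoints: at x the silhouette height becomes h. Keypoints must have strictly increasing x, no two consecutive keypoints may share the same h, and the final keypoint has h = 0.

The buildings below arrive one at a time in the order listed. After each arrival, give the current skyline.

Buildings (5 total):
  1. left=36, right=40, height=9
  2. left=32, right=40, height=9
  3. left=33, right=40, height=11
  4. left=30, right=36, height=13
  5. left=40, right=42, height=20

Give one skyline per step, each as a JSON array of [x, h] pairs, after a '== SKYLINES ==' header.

== SKYLINES ==
[[36,9],[40,0]]
[[32,9],[40,0]]
[[32,9],[33,11],[40,0]]
[[30,13],[36,11],[40,0]]
[[30,13],[36,11],[40,20],[42,0]]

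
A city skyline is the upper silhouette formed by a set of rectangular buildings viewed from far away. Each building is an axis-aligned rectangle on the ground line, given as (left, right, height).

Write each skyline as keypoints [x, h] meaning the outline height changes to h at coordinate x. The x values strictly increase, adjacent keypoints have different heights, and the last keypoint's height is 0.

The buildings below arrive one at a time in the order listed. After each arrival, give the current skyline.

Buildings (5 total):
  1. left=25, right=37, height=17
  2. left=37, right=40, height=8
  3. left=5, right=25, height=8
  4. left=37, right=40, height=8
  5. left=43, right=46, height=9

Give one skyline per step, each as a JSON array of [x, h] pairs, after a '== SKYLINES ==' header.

== SKYLINES ==
[[25,17],[37,0]]
[[25,17],[37,8],[40,0]]
[[5,8],[25,17],[37,8],[40,0]]
[[5,8],[25,17],[37,8],[40,0]]
[[5,8],[25,17],[37,8],[40,0],[43,9],[46,0]]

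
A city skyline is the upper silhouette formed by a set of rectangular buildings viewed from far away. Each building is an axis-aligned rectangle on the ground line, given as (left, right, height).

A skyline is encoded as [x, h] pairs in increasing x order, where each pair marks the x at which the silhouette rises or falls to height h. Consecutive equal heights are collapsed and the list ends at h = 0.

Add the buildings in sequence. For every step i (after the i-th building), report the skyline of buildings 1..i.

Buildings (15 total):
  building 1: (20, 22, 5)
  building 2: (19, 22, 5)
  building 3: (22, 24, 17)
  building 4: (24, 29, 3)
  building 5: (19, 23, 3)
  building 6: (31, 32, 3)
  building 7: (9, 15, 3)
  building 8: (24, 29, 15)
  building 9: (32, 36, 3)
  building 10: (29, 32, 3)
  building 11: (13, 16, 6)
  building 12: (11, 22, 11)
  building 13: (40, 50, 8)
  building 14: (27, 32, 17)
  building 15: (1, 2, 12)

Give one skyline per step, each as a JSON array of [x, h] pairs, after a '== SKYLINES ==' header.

== SKYLINES ==
[[20,5],[22,0]]
[[19,5],[22,0]]
[[19,5],[22,17],[24,0]]
[[19,5],[22,17],[24,3],[29,0]]
[[19,5],[22,17],[24,3],[29,0]]
[[19,5],[22,17],[24,3],[29,0],[31,3],[32,0]]
[[9,3],[15,0],[19,5],[22,17],[24,3],[29,0],[31,3],[32,0]]
[[9,3],[15,0],[19,5],[22,17],[24,15],[29,0],[31,3],[32,0]]
[[9,3],[15,0],[19,5],[22,17],[24,15],[29,0],[31,3],[36,0]]
[[9,3],[15,0],[19,5],[22,17],[24,15],[29,3],[36,0]]
[[9,3],[13,6],[16,0],[19,5],[22,17],[24,15],[29,3],[36,0]]
[[9,3],[11,11],[22,17],[24,15],[29,3],[36,0]]
[[9,3],[11,11],[22,17],[24,15],[29,3],[36,0],[40,8],[50,0]]
[[9,3],[11,11],[22,17],[24,15],[27,17],[32,3],[36,0],[40,8],[50,0]]
[[1,12],[2,0],[9,3],[11,11],[22,17],[24,15],[27,17],[32,3],[36,0],[40,8],[50,0]]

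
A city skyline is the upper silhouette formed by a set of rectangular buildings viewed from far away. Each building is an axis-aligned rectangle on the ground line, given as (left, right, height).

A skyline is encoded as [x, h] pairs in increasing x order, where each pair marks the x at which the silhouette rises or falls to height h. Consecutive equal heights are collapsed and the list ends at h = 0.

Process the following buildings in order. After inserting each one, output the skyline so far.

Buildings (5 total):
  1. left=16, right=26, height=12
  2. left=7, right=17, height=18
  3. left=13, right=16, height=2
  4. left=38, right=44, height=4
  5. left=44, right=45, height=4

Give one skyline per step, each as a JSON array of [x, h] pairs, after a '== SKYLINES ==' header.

== SKYLINES ==
[[16,12],[26,0]]
[[7,18],[17,12],[26,0]]
[[7,18],[17,12],[26,0]]
[[7,18],[17,12],[26,0],[38,4],[44,0]]
[[7,18],[17,12],[26,0],[38,4],[45,0]]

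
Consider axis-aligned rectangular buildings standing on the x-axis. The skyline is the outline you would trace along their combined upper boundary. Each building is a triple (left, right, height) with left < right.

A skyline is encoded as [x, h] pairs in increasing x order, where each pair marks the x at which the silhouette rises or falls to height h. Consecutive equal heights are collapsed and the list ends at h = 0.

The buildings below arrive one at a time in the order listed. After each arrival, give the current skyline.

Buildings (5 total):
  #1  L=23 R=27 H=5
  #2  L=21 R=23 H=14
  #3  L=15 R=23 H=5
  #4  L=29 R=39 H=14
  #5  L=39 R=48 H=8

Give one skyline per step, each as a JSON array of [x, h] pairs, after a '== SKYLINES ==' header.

== SKYLINES ==
[[23,5],[27,0]]
[[21,14],[23,5],[27,0]]
[[15,5],[21,14],[23,5],[27,0]]
[[15,5],[21,14],[23,5],[27,0],[29,14],[39,0]]
[[15,5],[21,14],[23,5],[27,0],[29,14],[39,8],[48,0]]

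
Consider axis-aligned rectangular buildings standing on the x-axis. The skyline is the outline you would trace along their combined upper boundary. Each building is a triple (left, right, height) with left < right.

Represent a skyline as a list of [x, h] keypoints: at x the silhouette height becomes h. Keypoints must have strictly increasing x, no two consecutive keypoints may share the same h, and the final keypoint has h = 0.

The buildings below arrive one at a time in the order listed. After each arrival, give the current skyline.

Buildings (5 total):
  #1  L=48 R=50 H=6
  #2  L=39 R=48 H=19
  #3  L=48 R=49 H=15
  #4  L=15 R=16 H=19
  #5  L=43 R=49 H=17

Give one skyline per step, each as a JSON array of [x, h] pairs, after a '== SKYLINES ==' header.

== SKYLINES ==
[[48,6],[50,0]]
[[39,19],[48,6],[50,0]]
[[39,19],[48,15],[49,6],[50,0]]
[[15,19],[16,0],[39,19],[48,15],[49,6],[50,0]]
[[15,19],[16,0],[39,19],[48,17],[49,6],[50,0]]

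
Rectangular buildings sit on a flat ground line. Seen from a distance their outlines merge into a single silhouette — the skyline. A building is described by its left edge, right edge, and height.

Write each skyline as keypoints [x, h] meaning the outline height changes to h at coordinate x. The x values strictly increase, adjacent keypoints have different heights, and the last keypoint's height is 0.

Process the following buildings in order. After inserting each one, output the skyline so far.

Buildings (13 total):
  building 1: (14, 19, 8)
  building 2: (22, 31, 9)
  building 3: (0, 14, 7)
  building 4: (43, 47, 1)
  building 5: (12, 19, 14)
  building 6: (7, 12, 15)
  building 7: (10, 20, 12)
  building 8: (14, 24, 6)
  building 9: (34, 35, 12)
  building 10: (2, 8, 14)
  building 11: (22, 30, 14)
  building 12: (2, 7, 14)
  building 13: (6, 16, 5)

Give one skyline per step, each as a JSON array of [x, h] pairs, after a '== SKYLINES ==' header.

== SKYLINES ==
[[14,8],[19,0]]
[[14,8],[19,0],[22,9],[31,0]]
[[0,7],[14,8],[19,0],[22,9],[31,0]]
[[0,7],[14,8],[19,0],[22,9],[31,0],[43,1],[47,0]]
[[0,7],[12,14],[19,0],[22,9],[31,0],[43,1],[47,0]]
[[0,7],[7,15],[12,14],[19,0],[22,9],[31,0],[43,1],[47,0]]
[[0,7],[7,15],[12,14],[19,12],[20,0],[22,9],[31,0],[43,1],[47,0]]
[[0,7],[7,15],[12,14],[19,12],[20,6],[22,9],[31,0],[43,1],[47,0]]
[[0,7],[7,15],[12,14],[19,12],[20,6],[22,9],[31,0],[34,12],[35,0],[43,1],[47,0]]
[[0,7],[2,14],[7,15],[12,14],[19,12],[20,6],[22,9],[31,0],[34,12],[35,0],[43,1],[47,0]]
[[0,7],[2,14],[7,15],[12,14],[19,12],[20,6],[22,14],[30,9],[31,0],[34,12],[35,0],[43,1],[47,0]]
[[0,7],[2,14],[7,15],[12,14],[19,12],[20,6],[22,14],[30,9],[31,0],[34,12],[35,0],[43,1],[47,0]]
[[0,7],[2,14],[7,15],[12,14],[19,12],[20,6],[22,14],[30,9],[31,0],[34,12],[35,0],[43,1],[47,0]]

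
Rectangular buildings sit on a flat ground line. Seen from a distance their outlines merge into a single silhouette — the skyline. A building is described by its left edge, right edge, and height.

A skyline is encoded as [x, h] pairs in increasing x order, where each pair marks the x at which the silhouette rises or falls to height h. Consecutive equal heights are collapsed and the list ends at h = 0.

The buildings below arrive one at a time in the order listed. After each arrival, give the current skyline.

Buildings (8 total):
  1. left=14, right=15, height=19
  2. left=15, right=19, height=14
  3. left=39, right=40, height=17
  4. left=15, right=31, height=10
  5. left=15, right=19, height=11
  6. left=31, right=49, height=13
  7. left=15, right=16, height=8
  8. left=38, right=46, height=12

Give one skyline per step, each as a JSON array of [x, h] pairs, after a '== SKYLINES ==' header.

== SKYLINES ==
[[14,19],[15,0]]
[[14,19],[15,14],[19,0]]
[[14,19],[15,14],[19,0],[39,17],[40,0]]
[[14,19],[15,14],[19,10],[31,0],[39,17],[40,0]]
[[14,19],[15,14],[19,10],[31,0],[39,17],[40,0]]
[[14,19],[15,14],[19,10],[31,13],[39,17],[40,13],[49,0]]
[[14,19],[15,14],[19,10],[31,13],[39,17],[40,13],[49,0]]
[[14,19],[15,14],[19,10],[31,13],[39,17],[40,13],[49,0]]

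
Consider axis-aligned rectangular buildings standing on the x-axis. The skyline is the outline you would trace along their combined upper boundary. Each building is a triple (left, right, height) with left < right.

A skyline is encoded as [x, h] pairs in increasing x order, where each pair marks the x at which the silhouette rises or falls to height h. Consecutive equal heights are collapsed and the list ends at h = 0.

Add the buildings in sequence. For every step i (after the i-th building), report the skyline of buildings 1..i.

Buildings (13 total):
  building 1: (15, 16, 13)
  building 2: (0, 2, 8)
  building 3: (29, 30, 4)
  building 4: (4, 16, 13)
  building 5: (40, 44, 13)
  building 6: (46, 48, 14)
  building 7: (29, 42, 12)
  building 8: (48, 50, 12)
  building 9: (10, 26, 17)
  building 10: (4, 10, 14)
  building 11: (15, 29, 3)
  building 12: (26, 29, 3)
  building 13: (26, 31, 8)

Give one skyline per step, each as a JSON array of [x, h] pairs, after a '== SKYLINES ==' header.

== SKYLINES ==
[[15,13],[16,0]]
[[0,8],[2,0],[15,13],[16,0]]
[[0,8],[2,0],[15,13],[16,0],[29,4],[30,0]]
[[0,8],[2,0],[4,13],[16,0],[29,4],[30,0]]
[[0,8],[2,0],[4,13],[16,0],[29,4],[30,0],[40,13],[44,0]]
[[0,8],[2,0],[4,13],[16,0],[29,4],[30,0],[40,13],[44,0],[46,14],[48,0]]
[[0,8],[2,0],[4,13],[16,0],[29,12],[40,13],[44,0],[46,14],[48,0]]
[[0,8],[2,0],[4,13],[16,0],[29,12],[40,13],[44,0],[46,14],[48,12],[50,0]]
[[0,8],[2,0],[4,13],[10,17],[26,0],[29,12],[40,13],[44,0],[46,14],[48,12],[50,0]]
[[0,8],[2,0],[4,14],[10,17],[26,0],[29,12],[40,13],[44,0],[46,14],[48,12],[50,0]]
[[0,8],[2,0],[4,14],[10,17],[26,3],[29,12],[40,13],[44,0],[46,14],[48,12],[50,0]]
[[0,8],[2,0],[4,14],[10,17],[26,3],[29,12],[40,13],[44,0],[46,14],[48,12],[50,0]]
[[0,8],[2,0],[4,14],[10,17],[26,8],[29,12],[40,13],[44,0],[46,14],[48,12],[50,0]]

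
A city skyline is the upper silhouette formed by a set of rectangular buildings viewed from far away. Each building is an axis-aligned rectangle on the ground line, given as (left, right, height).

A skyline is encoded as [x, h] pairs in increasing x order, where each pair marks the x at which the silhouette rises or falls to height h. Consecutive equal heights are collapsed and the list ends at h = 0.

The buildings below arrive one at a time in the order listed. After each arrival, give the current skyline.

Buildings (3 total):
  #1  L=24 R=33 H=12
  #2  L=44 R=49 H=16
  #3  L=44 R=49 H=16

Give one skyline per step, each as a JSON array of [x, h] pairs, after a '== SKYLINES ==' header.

== SKYLINES ==
[[24,12],[33,0]]
[[24,12],[33,0],[44,16],[49,0]]
[[24,12],[33,0],[44,16],[49,0]]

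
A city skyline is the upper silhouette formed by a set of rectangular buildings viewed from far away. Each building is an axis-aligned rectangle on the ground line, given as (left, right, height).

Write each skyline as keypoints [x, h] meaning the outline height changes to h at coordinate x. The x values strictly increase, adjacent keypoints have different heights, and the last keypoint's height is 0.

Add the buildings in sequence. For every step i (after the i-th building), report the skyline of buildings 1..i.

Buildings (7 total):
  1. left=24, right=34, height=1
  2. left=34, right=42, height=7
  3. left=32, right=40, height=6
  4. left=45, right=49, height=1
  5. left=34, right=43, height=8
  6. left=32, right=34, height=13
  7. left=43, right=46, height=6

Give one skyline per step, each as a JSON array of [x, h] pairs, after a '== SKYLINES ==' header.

== SKYLINES ==
[[24,1],[34,0]]
[[24,1],[34,7],[42,0]]
[[24,1],[32,6],[34,7],[42,0]]
[[24,1],[32,6],[34,7],[42,0],[45,1],[49,0]]
[[24,1],[32,6],[34,8],[43,0],[45,1],[49,0]]
[[24,1],[32,13],[34,8],[43,0],[45,1],[49,0]]
[[24,1],[32,13],[34,8],[43,6],[46,1],[49,0]]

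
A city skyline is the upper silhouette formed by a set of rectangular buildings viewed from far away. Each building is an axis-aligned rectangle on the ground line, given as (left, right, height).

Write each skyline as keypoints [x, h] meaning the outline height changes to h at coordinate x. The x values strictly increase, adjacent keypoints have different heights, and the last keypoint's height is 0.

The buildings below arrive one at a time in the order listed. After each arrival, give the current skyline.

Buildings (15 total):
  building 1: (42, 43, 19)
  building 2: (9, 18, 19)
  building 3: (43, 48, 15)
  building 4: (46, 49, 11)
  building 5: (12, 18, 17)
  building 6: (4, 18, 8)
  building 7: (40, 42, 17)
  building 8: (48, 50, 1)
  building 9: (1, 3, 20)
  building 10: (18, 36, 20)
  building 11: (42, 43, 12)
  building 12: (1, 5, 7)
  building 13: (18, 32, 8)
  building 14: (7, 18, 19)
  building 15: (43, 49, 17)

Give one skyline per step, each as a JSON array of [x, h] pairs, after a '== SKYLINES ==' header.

== SKYLINES ==
[[42,19],[43,0]]
[[9,19],[18,0],[42,19],[43,0]]
[[9,19],[18,0],[42,19],[43,15],[48,0]]
[[9,19],[18,0],[42,19],[43,15],[48,11],[49,0]]
[[9,19],[18,0],[42,19],[43,15],[48,11],[49,0]]
[[4,8],[9,19],[18,0],[42,19],[43,15],[48,11],[49,0]]
[[4,8],[9,19],[18,0],[40,17],[42,19],[43,15],[48,11],[49,0]]
[[4,8],[9,19],[18,0],[40,17],[42,19],[43,15],[48,11],[49,1],[50,0]]
[[1,20],[3,0],[4,8],[9,19],[18,0],[40,17],[42,19],[43,15],[48,11],[49,1],[50,0]]
[[1,20],[3,0],[4,8],[9,19],[18,20],[36,0],[40,17],[42,19],[43,15],[48,11],[49,1],[50,0]]
[[1,20],[3,0],[4,8],[9,19],[18,20],[36,0],[40,17],[42,19],[43,15],[48,11],[49,1],[50,0]]
[[1,20],[3,7],[4,8],[9,19],[18,20],[36,0],[40,17],[42,19],[43,15],[48,11],[49,1],[50,0]]
[[1,20],[3,7],[4,8],[9,19],[18,20],[36,0],[40,17],[42,19],[43,15],[48,11],[49,1],[50,0]]
[[1,20],[3,7],[4,8],[7,19],[18,20],[36,0],[40,17],[42,19],[43,15],[48,11],[49,1],[50,0]]
[[1,20],[3,7],[4,8],[7,19],[18,20],[36,0],[40,17],[42,19],[43,17],[49,1],[50,0]]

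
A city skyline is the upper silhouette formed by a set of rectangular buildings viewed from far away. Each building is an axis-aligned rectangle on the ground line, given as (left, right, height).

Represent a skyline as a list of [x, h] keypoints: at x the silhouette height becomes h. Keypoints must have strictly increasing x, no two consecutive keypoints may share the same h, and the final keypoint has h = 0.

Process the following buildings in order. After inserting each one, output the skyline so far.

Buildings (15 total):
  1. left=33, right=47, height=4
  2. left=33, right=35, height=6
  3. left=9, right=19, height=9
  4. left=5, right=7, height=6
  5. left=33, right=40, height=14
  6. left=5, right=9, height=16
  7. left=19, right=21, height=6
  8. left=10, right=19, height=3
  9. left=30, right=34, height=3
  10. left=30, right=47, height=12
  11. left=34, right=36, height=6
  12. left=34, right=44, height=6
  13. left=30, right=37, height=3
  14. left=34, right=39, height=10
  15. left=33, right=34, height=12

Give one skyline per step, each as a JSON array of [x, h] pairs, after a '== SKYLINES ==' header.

== SKYLINES ==
[[33,4],[47,0]]
[[33,6],[35,4],[47,0]]
[[9,9],[19,0],[33,6],[35,4],[47,0]]
[[5,6],[7,0],[9,9],[19,0],[33,6],[35,4],[47,0]]
[[5,6],[7,0],[9,9],[19,0],[33,14],[40,4],[47,0]]
[[5,16],[9,9],[19,0],[33,14],[40,4],[47,0]]
[[5,16],[9,9],[19,6],[21,0],[33,14],[40,4],[47,0]]
[[5,16],[9,9],[19,6],[21,0],[33,14],[40,4],[47,0]]
[[5,16],[9,9],[19,6],[21,0],[30,3],[33,14],[40,4],[47,0]]
[[5,16],[9,9],[19,6],[21,0],[30,12],[33,14],[40,12],[47,0]]
[[5,16],[9,9],[19,6],[21,0],[30,12],[33,14],[40,12],[47,0]]
[[5,16],[9,9],[19,6],[21,0],[30,12],[33,14],[40,12],[47,0]]
[[5,16],[9,9],[19,6],[21,0],[30,12],[33,14],[40,12],[47,0]]
[[5,16],[9,9],[19,6],[21,0],[30,12],[33,14],[40,12],[47,0]]
[[5,16],[9,9],[19,6],[21,0],[30,12],[33,14],[40,12],[47,0]]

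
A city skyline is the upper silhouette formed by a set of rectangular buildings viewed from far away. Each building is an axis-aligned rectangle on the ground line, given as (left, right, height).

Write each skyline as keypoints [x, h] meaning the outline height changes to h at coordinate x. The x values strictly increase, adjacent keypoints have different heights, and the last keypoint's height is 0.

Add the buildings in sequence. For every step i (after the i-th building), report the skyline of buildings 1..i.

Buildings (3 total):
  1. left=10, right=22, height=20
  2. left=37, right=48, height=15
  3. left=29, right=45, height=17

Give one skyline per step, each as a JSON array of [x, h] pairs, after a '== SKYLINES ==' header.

== SKYLINES ==
[[10,20],[22,0]]
[[10,20],[22,0],[37,15],[48,0]]
[[10,20],[22,0],[29,17],[45,15],[48,0]]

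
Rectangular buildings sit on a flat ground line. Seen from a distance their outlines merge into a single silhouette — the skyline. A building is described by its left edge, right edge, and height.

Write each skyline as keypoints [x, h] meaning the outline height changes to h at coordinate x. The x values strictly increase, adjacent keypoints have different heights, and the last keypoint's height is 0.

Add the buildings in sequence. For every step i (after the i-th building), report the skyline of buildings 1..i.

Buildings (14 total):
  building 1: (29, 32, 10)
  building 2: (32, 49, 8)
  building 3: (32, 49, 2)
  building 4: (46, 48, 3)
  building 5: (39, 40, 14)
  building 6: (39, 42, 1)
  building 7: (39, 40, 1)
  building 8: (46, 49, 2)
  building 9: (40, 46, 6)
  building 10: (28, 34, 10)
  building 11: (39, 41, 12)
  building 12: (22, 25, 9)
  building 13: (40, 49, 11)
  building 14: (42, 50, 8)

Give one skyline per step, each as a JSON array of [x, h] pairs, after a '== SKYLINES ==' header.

== SKYLINES ==
[[29,10],[32,0]]
[[29,10],[32,8],[49,0]]
[[29,10],[32,8],[49,0]]
[[29,10],[32,8],[49,0]]
[[29,10],[32,8],[39,14],[40,8],[49,0]]
[[29,10],[32,8],[39,14],[40,8],[49,0]]
[[29,10],[32,8],[39,14],[40,8],[49,0]]
[[29,10],[32,8],[39,14],[40,8],[49,0]]
[[29,10],[32,8],[39,14],[40,8],[49,0]]
[[28,10],[34,8],[39,14],[40,8],[49,0]]
[[28,10],[34,8],[39,14],[40,12],[41,8],[49,0]]
[[22,9],[25,0],[28,10],[34,8],[39,14],[40,12],[41,8],[49,0]]
[[22,9],[25,0],[28,10],[34,8],[39,14],[40,12],[41,11],[49,0]]
[[22,9],[25,0],[28,10],[34,8],[39,14],[40,12],[41,11],[49,8],[50,0]]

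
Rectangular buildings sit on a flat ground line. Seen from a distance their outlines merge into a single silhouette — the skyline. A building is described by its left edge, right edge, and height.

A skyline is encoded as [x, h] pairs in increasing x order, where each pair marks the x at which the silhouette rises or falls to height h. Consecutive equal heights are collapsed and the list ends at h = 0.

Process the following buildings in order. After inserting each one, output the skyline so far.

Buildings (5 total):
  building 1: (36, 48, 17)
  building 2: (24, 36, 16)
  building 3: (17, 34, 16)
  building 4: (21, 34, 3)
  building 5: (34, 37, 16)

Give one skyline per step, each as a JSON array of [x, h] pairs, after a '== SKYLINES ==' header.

== SKYLINES ==
[[36,17],[48,0]]
[[24,16],[36,17],[48,0]]
[[17,16],[36,17],[48,0]]
[[17,16],[36,17],[48,0]]
[[17,16],[36,17],[48,0]]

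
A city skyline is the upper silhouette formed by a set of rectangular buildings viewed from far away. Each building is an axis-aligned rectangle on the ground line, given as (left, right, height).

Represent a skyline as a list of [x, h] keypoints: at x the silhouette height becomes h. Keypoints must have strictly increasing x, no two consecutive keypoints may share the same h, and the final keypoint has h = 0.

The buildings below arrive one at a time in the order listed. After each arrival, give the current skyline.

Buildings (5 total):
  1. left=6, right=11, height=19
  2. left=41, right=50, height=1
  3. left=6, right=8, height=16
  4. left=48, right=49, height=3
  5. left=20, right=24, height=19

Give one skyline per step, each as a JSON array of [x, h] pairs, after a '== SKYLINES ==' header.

== SKYLINES ==
[[6,19],[11,0]]
[[6,19],[11,0],[41,1],[50,0]]
[[6,19],[11,0],[41,1],[50,0]]
[[6,19],[11,0],[41,1],[48,3],[49,1],[50,0]]
[[6,19],[11,0],[20,19],[24,0],[41,1],[48,3],[49,1],[50,0]]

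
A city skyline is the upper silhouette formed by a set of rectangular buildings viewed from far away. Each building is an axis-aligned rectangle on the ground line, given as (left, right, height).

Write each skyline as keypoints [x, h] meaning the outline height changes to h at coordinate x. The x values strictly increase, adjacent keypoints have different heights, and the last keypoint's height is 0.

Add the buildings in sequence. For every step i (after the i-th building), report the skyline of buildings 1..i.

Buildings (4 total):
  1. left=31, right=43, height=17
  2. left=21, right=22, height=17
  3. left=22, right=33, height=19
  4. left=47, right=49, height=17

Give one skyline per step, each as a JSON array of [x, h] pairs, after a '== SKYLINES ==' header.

== SKYLINES ==
[[31,17],[43,0]]
[[21,17],[22,0],[31,17],[43,0]]
[[21,17],[22,19],[33,17],[43,0]]
[[21,17],[22,19],[33,17],[43,0],[47,17],[49,0]]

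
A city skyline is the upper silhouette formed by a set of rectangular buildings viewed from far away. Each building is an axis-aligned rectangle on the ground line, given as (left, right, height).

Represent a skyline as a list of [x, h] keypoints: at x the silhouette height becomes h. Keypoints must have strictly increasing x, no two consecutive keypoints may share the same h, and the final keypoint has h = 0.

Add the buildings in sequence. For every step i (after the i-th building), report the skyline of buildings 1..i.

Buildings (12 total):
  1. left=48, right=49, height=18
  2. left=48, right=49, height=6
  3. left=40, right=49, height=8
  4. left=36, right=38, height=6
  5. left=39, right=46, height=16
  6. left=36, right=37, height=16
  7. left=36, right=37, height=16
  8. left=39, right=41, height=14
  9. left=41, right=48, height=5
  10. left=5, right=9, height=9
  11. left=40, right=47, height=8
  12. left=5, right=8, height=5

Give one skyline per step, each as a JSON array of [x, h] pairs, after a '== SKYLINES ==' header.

== SKYLINES ==
[[48,18],[49,0]]
[[48,18],[49,0]]
[[40,8],[48,18],[49,0]]
[[36,6],[38,0],[40,8],[48,18],[49,0]]
[[36,6],[38,0],[39,16],[46,8],[48,18],[49,0]]
[[36,16],[37,6],[38,0],[39,16],[46,8],[48,18],[49,0]]
[[36,16],[37,6],[38,0],[39,16],[46,8],[48,18],[49,0]]
[[36,16],[37,6],[38,0],[39,16],[46,8],[48,18],[49,0]]
[[36,16],[37,6],[38,0],[39,16],[46,8],[48,18],[49,0]]
[[5,9],[9,0],[36,16],[37,6],[38,0],[39,16],[46,8],[48,18],[49,0]]
[[5,9],[9,0],[36,16],[37,6],[38,0],[39,16],[46,8],[48,18],[49,0]]
[[5,9],[9,0],[36,16],[37,6],[38,0],[39,16],[46,8],[48,18],[49,0]]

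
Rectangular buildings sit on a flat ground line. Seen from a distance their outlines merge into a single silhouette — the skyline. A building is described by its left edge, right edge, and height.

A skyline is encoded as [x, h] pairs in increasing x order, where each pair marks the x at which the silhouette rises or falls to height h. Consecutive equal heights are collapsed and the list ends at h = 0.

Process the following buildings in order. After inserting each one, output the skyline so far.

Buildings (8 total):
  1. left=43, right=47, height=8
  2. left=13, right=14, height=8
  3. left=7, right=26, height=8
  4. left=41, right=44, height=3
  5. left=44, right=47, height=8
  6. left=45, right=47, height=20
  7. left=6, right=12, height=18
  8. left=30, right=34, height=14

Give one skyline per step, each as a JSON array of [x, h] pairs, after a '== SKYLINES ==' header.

== SKYLINES ==
[[43,8],[47,0]]
[[13,8],[14,0],[43,8],[47,0]]
[[7,8],[26,0],[43,8],[47,0]]
[[7,8],[26,0],[41,3],[43,8],[47,0]]
[[7,8],[26,0],[41,3],[43,8],[47,0]]
[[7,8],[26,0],[41,3],[43,8],[45,20],[47,0]]
[[6,18],[12,8],[26,0],[41,3],[43,8],[45,20],[47,0]]
[[6,18],[12,8],[26,0],[30,14],[34,0],[41,3],[43,8],[45,20],[47,0]]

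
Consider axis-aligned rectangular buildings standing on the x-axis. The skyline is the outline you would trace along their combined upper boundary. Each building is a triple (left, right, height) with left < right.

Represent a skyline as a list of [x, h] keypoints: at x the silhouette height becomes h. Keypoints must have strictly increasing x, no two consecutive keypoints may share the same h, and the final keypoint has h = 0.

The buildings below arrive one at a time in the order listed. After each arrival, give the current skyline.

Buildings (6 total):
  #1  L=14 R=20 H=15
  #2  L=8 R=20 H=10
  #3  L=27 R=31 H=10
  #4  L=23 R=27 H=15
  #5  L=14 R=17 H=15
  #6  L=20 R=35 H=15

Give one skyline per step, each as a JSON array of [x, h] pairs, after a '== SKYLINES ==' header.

== SKYLINES ==
[[14,15],[20,0]]
[[8,10],[14,15],[20,0]]
[[8,10],[14,15],[20,0],[27,10],[31,0]]
[[8,10],[14,15],[20,0],[23,15],[27,10],[31,0]]
[[8,10],[14,15],[20,0],[23,15],[27,10],[31,0]]
[[8,10],[14,15],[35,0]]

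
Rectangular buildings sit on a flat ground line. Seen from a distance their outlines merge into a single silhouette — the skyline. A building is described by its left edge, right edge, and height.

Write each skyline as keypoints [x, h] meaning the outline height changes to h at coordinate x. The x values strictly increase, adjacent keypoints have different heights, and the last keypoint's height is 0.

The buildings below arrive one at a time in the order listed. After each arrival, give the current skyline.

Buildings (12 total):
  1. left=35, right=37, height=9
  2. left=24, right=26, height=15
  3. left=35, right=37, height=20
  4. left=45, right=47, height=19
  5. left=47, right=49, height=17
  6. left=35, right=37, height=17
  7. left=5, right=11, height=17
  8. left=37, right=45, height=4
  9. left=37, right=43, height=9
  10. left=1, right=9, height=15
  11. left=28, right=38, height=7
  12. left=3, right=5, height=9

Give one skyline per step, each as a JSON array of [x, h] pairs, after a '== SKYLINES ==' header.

== SKYLINES ==
[[35,9],[37,0]]
[[24,15],[26,0],[35,9],[37,0]]
[[24,15],[26,0],[35,20],[37,0]]
[[24,15],[26,0],[35,20],[37,0],[45,19],[47,0]]
[[24,15],[26,0],[35,20],[37,0],[45,19],[47,17],[49,0]]
[[24,15],[26,0],[35,20],[37,0],[45,19],[47,17],[49,0]]
[[5,17],[11,0],[24,15],[26,0],[35,20],[37,0],[45,19],[47,17],[49,0]]
[[5,17],[11,0],[24,15],[26,0],[35,20],[37,4],[45,19],[47,17],[49,0]]
[[5,17],[11,0],[24,15],[26,0],[35,20],[37,9],[43,4],[45,19],[47,17],[49,0]]
[[1,15],[5,17],[11,0],[24,15],[26,0],[35,20],[37,9],[43,4],[45,19],[47,17],[49,0]]
[[1,15],[5,17],[11,0],[24,15],[26,0],[28,7],[35,20],[37,9],[43,4],[45,19],[47,17],[49,0]]
[[1,15],[5,17],[11,0],[24,15],[26,0],[28,7],[35,20],[37,9],[43,4],[45,19],[47,17],[49,0]]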